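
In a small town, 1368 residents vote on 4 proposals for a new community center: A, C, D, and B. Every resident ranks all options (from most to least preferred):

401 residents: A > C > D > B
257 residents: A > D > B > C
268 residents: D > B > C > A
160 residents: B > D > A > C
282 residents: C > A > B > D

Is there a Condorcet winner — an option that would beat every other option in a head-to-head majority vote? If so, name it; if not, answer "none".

A

A vs C: 818–550 for A.
A vs D: 940–428 for A.
A vs B: 940–428 for A.
A beats every other option head-to-head.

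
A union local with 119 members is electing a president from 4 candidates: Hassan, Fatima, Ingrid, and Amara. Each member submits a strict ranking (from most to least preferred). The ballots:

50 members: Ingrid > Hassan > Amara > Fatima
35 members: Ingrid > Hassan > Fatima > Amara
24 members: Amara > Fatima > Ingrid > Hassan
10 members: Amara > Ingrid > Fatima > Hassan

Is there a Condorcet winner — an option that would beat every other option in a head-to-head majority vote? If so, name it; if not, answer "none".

Ingrid

Ingrid vs Hassan: 119–0 for Ingrid.
Ingrid vs Fatima: 95–24 for Ingrid.
Ingrid vs Amara: 85–34 for Ingrid.
Ingrid beats every other option head-to-head.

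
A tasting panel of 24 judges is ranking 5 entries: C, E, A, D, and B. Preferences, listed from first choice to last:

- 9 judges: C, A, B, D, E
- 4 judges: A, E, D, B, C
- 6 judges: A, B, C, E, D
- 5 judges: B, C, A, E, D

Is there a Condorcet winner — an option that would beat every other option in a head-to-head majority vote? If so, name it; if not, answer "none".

Checking pairwise contests:
B beats C 15–9.
C beats E 20–4.
C beats A 14–10.
C beats D 20–4.
A beats B 19–5.
Every option loses at least one head-to-head, so there is no Condorcet winner.

none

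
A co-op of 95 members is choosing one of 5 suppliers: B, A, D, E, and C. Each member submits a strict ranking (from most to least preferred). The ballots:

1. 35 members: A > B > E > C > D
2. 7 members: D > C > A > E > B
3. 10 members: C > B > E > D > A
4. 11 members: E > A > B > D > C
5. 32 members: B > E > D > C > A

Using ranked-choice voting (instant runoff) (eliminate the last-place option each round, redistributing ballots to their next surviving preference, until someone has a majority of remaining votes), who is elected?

Round 1: B 32, A 35, D 7, E 11, C 10. Eliminate D.
Round 2: B 32, A 35, E 11, C 17. Eliminate E.
Round 3: B 32, A 46, C 17. Eliminate C.
Round 4: B 42, A 53. A has a majority.

A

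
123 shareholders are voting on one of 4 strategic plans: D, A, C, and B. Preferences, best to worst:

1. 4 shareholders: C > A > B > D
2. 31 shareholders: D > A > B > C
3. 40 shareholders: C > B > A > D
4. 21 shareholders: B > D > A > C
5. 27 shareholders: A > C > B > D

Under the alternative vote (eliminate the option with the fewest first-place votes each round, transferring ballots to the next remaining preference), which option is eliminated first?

Round 1: D 31, A 27, C 44, B 21. Eliminate B.

B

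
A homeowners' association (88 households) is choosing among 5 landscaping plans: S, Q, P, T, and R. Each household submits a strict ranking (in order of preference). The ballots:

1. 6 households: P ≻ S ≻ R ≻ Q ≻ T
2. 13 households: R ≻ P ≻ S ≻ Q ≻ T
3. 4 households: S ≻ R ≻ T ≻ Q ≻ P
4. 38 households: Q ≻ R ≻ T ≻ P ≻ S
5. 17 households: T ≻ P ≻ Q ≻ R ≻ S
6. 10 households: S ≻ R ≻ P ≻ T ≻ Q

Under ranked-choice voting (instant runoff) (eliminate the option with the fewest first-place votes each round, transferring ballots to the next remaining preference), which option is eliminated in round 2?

Round 1: S 14, Q 38, P 6, T 17, R 13. Eliminate P.
Round 2: S 20, Q 38, T 17, R 13. Eliminate R.

R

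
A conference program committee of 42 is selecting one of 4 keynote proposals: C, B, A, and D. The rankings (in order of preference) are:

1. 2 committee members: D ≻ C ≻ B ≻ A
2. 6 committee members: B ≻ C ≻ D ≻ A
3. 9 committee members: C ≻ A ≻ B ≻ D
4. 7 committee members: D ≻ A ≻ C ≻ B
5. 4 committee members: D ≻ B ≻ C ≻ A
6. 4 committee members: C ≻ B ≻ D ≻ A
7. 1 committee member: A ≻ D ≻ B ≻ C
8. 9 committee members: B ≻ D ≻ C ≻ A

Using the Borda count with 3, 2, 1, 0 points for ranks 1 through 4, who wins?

C: 2·2 + 6·2 + 9·3 + 7·1 + 4·1 + 4·3 + 1·0 + 9·1 = 75
B: 2·1 + 6·3 + 9·1 + 7·0 + 4·2 + 4·2 + 1·1 + 9·3 = 73
A: 2·0 + 6·0 + 9·2 + 7·2 + 4·0 + 4·0 + 1·3 + 9·0 = 35
D: 2·3 + 6·1 + 9·0 + 7·3 + 4·3 + 4·1 + 1·2 + 9·2 = 69
C has the highest Borda score (75).

C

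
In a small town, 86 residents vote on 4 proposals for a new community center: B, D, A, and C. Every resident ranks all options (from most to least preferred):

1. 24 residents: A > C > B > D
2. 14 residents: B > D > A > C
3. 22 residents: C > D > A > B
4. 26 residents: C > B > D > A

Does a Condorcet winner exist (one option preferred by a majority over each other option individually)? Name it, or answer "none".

C vs B: 72–14 for C.
C vs D: 72–14 for C.
C vs A: 48–38 for C.
C beats every other option head-to-head.

C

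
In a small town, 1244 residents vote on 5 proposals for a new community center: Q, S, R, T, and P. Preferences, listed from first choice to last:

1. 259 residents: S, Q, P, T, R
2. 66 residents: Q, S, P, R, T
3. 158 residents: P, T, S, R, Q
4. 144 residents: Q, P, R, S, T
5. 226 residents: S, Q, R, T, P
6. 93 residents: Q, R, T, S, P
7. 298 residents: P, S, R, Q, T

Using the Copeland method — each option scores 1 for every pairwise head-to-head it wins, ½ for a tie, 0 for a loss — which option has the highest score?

Q: beats R, T, and P; loses to S → score 3.
S: beats Q, R, T, and P → score 4.
R: beats T; loses to Q, S, and P → score 1.
T: loses to Q, S, R, and P → score 0.
P: beats R and T; loses to Q and S → score 2.
S has the best pairwise record.

S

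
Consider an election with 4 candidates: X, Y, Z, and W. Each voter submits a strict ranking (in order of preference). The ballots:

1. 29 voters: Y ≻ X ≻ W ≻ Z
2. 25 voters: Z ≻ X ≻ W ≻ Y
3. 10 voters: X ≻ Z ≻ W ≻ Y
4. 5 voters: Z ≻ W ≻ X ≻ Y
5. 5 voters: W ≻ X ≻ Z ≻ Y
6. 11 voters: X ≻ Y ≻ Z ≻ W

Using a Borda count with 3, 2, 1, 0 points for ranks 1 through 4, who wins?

X: 29·2 + 25·2 + 10·3 + 5·1 + 5·2 + 11·3 = 186
Y: 29·3 + 25·0 + 10·0 + 5·0 + 5·0 + 11·2 = 109
Z: 29·0 + 25·3 + 10·2 + 5·3 + 5·1 + 11·1 = 126
W: 29·1 + 25·1 + 10·1 + 5·2 + 5·3 + 11·0 = 89
X has the highest Borda score (186).

X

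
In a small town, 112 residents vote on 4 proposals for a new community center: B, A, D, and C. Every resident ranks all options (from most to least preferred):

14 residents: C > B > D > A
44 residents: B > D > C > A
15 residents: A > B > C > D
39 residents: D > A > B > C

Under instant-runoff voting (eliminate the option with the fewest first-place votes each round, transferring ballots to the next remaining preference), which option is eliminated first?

C

Round 1: B 44, A 15, D 39, C 14. Eliminate C.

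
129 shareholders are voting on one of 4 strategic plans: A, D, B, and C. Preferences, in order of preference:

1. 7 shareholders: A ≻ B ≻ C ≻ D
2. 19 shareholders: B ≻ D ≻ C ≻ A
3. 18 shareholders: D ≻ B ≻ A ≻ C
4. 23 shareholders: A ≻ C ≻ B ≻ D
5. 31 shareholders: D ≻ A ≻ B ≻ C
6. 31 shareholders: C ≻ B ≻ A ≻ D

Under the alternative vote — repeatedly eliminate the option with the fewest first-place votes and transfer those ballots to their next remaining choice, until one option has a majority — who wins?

Round 1: A 30, D 49, B 19, C 31. Eliminate B.
Round 2: A 30, D 68, C 31. D has a majority.

D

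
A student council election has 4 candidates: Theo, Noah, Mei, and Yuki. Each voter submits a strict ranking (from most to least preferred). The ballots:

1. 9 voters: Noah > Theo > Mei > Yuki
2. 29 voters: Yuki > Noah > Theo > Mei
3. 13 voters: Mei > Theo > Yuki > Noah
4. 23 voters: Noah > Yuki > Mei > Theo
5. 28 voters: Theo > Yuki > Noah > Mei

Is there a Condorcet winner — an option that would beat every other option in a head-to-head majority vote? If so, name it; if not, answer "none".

Yuki

Yuki vs Theo: 52–50 for Yuki.
Yuki vs Noah: 70–32 for Yuki.
Yuki vs Mei: 80–22 for Yuki.
Yuki beats every other option head-to-head.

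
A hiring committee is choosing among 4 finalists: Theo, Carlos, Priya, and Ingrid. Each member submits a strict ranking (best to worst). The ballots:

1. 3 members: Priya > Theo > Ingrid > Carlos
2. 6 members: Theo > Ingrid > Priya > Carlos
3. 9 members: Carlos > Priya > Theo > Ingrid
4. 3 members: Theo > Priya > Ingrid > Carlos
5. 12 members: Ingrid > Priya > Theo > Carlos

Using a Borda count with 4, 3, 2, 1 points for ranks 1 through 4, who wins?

Theo: 3·3 + 6·4 + 9·2 + 3·4 + 12·2 = 87
Carlos: 3·1 + 6·1 + 9·4 + 3·1 + 12·1 = 60
Priya: 3·4 + 6·2 + 9·3 + 3·3 + 12·3 = 96
Ingrid: 3·2 + 6·3 + 9·1 + 3·2 + 12·4 = 87
Priya has the highest Borda score (96).

Priya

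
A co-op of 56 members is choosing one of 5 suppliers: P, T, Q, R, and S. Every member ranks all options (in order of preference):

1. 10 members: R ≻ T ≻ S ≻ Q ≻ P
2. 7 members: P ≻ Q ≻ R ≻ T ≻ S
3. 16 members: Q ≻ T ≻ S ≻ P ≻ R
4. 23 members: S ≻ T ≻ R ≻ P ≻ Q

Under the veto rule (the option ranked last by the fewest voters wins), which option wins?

Last-place votes: P 10, T 0, Q 23, R 16, S 7.
T is ranked last by the fewest voters, so T wins.

T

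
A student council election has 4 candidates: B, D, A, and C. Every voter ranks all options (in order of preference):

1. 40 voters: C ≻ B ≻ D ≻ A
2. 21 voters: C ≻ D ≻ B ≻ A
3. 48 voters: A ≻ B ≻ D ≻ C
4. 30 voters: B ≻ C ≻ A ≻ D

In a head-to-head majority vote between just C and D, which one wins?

Voters preferring C to D: 91; preferring D to C: 48.
C wins the head-to-head.

C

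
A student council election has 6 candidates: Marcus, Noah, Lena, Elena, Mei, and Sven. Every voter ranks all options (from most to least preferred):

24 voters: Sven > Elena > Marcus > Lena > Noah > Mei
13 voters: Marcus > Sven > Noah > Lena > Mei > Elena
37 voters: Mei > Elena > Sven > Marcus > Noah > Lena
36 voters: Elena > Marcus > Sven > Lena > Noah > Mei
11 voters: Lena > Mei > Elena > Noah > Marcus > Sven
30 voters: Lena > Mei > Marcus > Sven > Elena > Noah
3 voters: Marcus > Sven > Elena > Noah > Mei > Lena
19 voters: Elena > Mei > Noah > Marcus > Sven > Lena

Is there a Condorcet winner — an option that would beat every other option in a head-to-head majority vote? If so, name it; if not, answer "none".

none

Checking pairwise contests:
Elena beats Marcus 127–46.
Marcus beats Noah 143–30.
Marcus beats Lena 132–41.
Mei beats Elena 91–82.
Lena beats Mei 114–59.
Marcus beats Sven 112–61.
Every option loses at least one head-to-head, so there is no Condorcet winner.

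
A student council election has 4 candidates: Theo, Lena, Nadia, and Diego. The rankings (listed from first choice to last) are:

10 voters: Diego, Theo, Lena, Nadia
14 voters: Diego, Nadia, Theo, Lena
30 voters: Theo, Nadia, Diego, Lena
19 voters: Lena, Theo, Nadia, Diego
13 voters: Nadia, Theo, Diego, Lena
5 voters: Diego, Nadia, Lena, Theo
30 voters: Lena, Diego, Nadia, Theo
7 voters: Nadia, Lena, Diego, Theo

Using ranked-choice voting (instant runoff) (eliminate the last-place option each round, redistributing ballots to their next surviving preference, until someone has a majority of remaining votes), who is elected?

Theo

Round 1: Theo 30, Lena 49, Nadia 20, Diego 29. Eliminate Nadia.
Round 2: Theo 43, Lena 56, Diego 29. Eliminate Diego.
Round 3: Theo 67, Lena 61. Theo has a majority.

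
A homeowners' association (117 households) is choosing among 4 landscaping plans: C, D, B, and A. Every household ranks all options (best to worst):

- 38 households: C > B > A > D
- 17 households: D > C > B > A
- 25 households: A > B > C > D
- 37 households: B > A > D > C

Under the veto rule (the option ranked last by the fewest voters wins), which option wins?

Last-place votes: C 37, D 63, B 0, A 17.
B is ranked last by the fewest voters, so B wins.

B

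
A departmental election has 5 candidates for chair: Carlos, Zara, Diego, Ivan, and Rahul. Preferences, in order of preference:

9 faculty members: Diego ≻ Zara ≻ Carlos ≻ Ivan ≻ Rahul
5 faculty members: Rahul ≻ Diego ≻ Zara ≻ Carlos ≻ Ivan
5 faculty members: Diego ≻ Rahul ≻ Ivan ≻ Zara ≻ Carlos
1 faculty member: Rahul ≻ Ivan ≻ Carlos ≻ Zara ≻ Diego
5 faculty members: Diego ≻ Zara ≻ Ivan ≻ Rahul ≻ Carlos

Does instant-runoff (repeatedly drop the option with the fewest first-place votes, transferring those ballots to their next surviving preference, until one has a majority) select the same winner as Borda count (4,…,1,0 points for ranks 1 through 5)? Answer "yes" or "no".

yes

Instant-runoff — R1 Carlos 0, Zara 0, Diego 19, Ivan 0, Rahul 6 (Diego winner). Winner: Diego.
Borda — scores: Carlos 25, Zara 58, Diego 91, Ivan 32, Rahul 44. Winner: Diego.
The two methods agree.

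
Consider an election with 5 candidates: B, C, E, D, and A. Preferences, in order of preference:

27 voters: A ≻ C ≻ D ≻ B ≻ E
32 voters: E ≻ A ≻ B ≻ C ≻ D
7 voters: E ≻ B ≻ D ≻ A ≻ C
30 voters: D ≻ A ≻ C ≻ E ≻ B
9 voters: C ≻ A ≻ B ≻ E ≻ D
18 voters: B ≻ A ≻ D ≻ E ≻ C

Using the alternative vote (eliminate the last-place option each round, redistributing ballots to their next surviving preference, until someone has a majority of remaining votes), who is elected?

A

Round 1: B 18, C 9, E 39, D 30, A 27. Eliminate C.
Round 2: B 18, E 39, D 30, A 36. Eliminate B.
Round 3: E 39, D 30, A 54. Eliminate D.
Round 4: E 39, A 84. A has a majority.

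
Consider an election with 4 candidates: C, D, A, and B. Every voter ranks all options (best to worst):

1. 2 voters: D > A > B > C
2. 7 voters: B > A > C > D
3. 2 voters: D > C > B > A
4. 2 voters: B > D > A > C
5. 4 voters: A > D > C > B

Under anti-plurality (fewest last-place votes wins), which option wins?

A

Last-place votes: C 4, D 7, A 2, B 4.
A is ranked last by the fewest voters, so A wins.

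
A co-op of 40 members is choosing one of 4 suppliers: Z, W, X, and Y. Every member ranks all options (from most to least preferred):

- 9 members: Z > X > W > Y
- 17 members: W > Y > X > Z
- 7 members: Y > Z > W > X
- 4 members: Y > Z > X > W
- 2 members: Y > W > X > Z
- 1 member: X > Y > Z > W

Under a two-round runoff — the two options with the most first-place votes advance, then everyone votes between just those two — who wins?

Round 1 first-place votes: Z 9, W 17, X 1, Y 13.
W and Y advance.
Runoff: W is preferred to Y by 26 voters; Y by 14.
W wins the runoff.

W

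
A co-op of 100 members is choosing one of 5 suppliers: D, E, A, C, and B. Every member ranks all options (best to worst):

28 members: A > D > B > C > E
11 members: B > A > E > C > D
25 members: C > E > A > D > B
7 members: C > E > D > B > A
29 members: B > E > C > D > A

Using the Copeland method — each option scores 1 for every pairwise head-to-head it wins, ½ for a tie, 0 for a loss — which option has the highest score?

C

D: beats B; loses to E, A, and C → score 1.
E: beats D and A; loses to C and B → score 2.
A: beats D and B; loses to E and C → score 2.
C: beats D, E, and A; loses to B → score 3.
B: beats E and C; loses to D and A → score 2.
C has the best pairwise record.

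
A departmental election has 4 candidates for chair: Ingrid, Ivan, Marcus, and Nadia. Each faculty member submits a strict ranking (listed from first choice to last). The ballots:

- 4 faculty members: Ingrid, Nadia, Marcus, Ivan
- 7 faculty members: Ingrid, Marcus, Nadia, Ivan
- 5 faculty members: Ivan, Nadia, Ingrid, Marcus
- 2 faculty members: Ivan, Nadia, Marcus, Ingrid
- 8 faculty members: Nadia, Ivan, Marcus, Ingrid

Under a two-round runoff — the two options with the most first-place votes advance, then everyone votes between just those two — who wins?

Nadia

Round 1 first-place votes: Ingrid 11, Ivan 7, Marcus 0, Nadia 8.
Ingrid and Nadia advance.
Runoff: Ingrid is preferred to Nadia by 11 voters; Nadia by 15.
Nadia wins the runoff.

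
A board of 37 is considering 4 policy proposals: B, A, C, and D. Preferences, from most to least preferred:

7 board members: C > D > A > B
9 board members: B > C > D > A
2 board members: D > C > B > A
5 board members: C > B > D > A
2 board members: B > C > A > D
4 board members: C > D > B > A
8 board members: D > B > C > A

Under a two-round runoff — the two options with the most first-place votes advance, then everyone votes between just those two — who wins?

Round 1 first-place votes: B 11, A 0, C 16, D 10.
C and B advance.
Runoff: C is preferred to B by 18 voters; B by 19.
B wins the runoff.

B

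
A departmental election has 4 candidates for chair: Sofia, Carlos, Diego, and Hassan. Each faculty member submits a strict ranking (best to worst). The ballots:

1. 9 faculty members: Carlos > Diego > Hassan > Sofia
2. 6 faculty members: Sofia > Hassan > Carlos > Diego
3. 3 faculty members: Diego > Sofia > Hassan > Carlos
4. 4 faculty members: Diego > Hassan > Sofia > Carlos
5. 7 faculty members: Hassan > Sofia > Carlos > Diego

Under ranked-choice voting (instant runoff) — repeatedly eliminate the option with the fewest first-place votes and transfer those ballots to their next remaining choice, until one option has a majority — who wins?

Round 1: Sofia 6, Carlos 9, Diego 7, Hassan 7. Eliminate Sofia.
Round 2: Carlos 9, Diego 7, Hassan 13. Eliminate Diego.
Round 3: Carlos 9, Hassan 20. Hassan has a majority.

Hassan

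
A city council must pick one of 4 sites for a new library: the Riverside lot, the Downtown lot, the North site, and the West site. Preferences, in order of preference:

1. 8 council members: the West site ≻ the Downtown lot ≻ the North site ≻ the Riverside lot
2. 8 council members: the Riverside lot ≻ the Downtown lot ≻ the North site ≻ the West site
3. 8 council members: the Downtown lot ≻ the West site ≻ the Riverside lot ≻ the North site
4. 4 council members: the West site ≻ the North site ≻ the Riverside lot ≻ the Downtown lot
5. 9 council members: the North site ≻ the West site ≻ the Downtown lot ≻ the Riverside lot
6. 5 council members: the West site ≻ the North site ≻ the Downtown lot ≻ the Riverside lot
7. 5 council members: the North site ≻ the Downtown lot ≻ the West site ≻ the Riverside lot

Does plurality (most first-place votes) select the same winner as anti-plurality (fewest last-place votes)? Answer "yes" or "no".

no

Plurality — first-place votes: the Riverside lot 8, the Downtown lot 8, the North site 14, the West site 17. Winner: the West site.
Anti-plurality — last-place votes: the Riverside lot 27, the Downtown lot 4, the North site 8, the West site 8. Winner: the Downtown lot.
The two methods disagree.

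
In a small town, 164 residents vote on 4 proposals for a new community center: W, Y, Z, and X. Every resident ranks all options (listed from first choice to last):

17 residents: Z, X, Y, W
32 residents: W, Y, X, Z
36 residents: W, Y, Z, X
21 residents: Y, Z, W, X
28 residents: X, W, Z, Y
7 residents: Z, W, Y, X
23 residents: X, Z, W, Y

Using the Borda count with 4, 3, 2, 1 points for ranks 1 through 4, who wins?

W: 17·1 + 32·4 + 36·4 + 21·2 + 28·3 + 7·3 + 23·2 = 482
Y: 17·2 + 32·3 + 36·3 + 21·4 + 28·1 + 7·2 + 23·1 = 387
Z: 17·4 + 32·1 + 36·2 + 21·3 + 28·2 + 7·4 + 23·3 = 388
X: 17·3 + 32·2 + 36·1 + 21·1 + 28·4 + 7·1 + 23·4 = 383
W has the highest Borda score (482).

W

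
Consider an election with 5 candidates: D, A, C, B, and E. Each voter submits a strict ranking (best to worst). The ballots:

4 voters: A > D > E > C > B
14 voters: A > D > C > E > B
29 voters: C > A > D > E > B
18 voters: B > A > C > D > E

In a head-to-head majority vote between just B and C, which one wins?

Voters preferring B to C: 18; preferring C to B: 47.
C wins the head-to-head.

C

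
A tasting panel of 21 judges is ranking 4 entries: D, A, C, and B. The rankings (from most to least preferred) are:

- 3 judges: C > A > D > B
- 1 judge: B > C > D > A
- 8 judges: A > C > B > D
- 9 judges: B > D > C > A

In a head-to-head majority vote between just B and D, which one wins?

B

Voters preferring B to D: 18; preferring D to B: 3.
B wins the head-to-head.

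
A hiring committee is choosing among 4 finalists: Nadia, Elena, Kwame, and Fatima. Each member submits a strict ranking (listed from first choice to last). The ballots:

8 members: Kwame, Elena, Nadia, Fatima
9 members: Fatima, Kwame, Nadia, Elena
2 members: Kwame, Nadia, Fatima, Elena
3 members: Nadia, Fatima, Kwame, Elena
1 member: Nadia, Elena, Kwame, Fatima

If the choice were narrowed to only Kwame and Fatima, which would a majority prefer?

Fatima

Voters preferring Kwame to Fatima: 11; preferring Fatima to Kwame: 12.
Fatima wins the head-to-head.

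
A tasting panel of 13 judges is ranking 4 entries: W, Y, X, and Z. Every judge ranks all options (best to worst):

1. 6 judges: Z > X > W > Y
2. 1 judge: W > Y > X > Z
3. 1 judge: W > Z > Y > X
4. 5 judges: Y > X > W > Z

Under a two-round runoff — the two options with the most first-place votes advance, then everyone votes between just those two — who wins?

Z

Round 1 first-place votes: W 2, Y 5, X 0, Z 6.
Z and Y advance.
Runoff: Z is preferred to Y by 7 voters; Y by 6.
Z wins the runoff.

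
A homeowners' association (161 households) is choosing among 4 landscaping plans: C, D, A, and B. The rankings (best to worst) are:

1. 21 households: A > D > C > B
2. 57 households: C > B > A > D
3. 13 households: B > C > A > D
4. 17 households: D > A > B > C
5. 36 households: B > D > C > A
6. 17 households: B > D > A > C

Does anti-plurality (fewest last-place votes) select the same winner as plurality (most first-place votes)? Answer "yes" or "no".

yes

Anti-plurality — last-place votes: C 34, D 70, A 36, B 21. Winner: B.
Plurality — first-place votes: C 57, D 17, A 21, B 66. Winner: B.
The two methods agree.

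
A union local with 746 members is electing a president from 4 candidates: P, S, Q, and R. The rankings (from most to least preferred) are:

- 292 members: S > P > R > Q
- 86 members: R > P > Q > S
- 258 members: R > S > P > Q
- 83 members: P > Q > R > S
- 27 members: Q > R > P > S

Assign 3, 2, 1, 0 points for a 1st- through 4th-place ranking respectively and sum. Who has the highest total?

P: 292·2 + 86·2 + 258·1 + 83·3 + 27·1 = 1290
S: 292·3 + 86·0 + 258·2 + 83·0 + 27·0 = 1392
Q: 292·0 + 86·1 + 258·0 + 83·2 + 27·3 = 333
R: 292·1 + 86·3 + 258·3 + 83·1 + 27·2 = 1461
R has the highest Borda score (1461).

R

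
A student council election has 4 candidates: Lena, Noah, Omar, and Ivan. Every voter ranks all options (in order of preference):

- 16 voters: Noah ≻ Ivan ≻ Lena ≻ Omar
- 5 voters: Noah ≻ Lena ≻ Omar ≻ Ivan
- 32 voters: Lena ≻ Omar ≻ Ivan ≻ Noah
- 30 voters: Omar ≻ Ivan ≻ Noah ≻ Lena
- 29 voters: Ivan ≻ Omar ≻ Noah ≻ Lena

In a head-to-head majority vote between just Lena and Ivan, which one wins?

Voters preferring Lena to Ivan: 37; preferring Ivan to Lena: 75.
Ivan wins the head-to-head.

Ivan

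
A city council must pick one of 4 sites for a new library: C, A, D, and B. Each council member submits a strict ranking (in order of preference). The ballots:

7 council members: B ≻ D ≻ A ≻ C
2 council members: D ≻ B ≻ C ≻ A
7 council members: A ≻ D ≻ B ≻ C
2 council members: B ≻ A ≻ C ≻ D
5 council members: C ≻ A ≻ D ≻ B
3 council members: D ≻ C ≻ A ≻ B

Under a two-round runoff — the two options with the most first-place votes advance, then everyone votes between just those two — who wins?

Round 1 first-place votes: C 5, A 7, D 5, B 9.
B and A advance.
Runoff: B is preferred to A by 11 voters; A by 15.
A wins the runoff.

A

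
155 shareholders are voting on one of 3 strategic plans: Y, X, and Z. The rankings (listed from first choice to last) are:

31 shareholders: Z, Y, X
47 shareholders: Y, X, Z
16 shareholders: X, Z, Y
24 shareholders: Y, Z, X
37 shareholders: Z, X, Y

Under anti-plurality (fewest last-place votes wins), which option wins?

Last-place votes: Y 53, X 55, Z 47.
Z is ranked last by the fewest voters, so Z wins.

Z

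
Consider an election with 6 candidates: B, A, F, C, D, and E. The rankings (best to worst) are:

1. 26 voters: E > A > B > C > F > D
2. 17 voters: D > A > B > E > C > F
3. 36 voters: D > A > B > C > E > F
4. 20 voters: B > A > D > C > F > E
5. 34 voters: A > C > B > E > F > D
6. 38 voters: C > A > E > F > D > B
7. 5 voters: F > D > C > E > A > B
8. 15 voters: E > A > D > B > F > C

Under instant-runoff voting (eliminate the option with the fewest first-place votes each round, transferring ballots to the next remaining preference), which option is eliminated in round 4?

Round 1: B 20, A 34, F 5, C 38, D 53, E 41. Eliminate F.
Round 2: B 20, A 34, C 38, D 58, E 41. Eliminate B.
Round 3: A 54, C 38, D 58, E 41. Eliminate C.
Round 4: A 92, D 58, E 41. Eliminate E.

E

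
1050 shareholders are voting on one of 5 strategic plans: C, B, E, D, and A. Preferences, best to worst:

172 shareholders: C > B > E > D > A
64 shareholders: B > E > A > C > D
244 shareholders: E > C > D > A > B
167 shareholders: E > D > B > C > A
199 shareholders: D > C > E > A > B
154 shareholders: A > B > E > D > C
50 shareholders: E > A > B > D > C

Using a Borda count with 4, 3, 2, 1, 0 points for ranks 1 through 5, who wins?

E

C: 172·4 + 64·1 + 244·3 + 167·1 + 199·3 + 154·0 + 50·0 = 2248
B: 172·3 + 64·4 + 244·0 + 167·2 + 199·0 + 154·3 + 50·2 = 1668
E: 172·2 + 64·3 + 244·4 + 167·4 + 199·2 + 154·2 + 50·4 = 3086
D: 172·1 + 64·0 + 244·2 + 167·3 + 199·4 + 154·1 + 50·1 = 2161
A: 172·0 + 64·2 + 244·1 + 167·0 + 199·1 + 154·4 + 50·3 = 1337
E has the highest Borda score (3086).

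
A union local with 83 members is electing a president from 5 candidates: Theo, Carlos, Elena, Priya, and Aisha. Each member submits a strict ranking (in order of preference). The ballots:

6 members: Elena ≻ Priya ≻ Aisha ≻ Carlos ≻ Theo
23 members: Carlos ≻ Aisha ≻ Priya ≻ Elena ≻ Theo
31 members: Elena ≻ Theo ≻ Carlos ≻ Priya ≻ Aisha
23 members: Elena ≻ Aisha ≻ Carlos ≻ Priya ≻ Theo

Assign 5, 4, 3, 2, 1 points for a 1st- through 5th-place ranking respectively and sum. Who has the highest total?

Elena

Theo: 6·1 + 23·1 + 31·4 + 23·1 = 176
Carlos: 6·2 + 23·5 + 31·3 + 23·3 = 289
Elena: 6·5 + 23·2 + 31·5 + 23·5 = 346
Priya: 6·4 + 23·3 + 31·2 + 23·2 = 201
Aisha: 6·3 + 23·4 + 31·1 + 23·4 = 233
Elena has the highest Borda score (346).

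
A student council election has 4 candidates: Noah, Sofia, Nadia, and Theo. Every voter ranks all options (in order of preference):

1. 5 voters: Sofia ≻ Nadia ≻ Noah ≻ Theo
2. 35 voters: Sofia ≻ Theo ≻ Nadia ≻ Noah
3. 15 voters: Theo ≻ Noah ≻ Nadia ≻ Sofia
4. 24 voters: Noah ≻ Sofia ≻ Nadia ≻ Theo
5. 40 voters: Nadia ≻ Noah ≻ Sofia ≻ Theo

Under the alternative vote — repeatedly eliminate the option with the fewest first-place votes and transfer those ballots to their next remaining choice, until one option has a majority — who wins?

Round 1: Noah 24, Sofia 40, Nadia 40, Theo 15. Eliminate Theo.
Round 2: Noah 39, Sofia 40, Nadia 40. Eliminate Noah.
Round 3: Sofia 64, Nadia 55. Sofia has a majority.

Sofia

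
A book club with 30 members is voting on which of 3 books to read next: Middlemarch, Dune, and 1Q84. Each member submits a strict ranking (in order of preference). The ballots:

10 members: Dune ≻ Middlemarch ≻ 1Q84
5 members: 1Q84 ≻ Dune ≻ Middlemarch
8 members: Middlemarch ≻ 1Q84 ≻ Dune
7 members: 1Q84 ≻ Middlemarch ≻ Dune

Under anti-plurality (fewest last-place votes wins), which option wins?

Last-place votes: Middlemarch 5, Dune 15, 1Q84 10.
Middlemarch is ranked last by the fewest voters, so Middlemarch wins.

Middlemarch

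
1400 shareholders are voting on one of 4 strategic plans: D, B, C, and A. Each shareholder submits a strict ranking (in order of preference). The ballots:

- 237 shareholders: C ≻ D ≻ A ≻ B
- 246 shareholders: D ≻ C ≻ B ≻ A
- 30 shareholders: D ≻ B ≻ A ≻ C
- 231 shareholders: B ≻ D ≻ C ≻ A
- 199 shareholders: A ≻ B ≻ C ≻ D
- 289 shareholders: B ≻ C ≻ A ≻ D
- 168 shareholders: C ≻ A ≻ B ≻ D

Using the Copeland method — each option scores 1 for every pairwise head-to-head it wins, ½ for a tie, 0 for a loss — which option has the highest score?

D: beats A; loses to B and C → score 1.
B: beats D, C, and A → score 3.
C: beats D and A; loses to B → score 2.
A: loses to D, B, and C → score 0.
B has the best pairwise record.

B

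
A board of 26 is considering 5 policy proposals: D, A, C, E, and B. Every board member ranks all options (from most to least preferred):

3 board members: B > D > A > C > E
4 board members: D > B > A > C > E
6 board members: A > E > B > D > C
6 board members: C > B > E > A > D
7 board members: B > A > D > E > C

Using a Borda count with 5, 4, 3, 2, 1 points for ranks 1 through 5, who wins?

B

D: 3·4 + 4·5 + 6·2 + 6·1 + 7·3 = 71
A: 3·3 + 4·3 + 6·5 + 6·2 + 7·4 = 91
C: 3·2 + 4·2 + 6·1 + 6·5 + 7·1 = 57
E: 3·1 + 4·1 + 6·4 + 6·3 + 7·2 = 63
B: 3·5 + 4·4 + 6·3 + 6·4 + 7·5 = 108
B has the highest Borda score (108).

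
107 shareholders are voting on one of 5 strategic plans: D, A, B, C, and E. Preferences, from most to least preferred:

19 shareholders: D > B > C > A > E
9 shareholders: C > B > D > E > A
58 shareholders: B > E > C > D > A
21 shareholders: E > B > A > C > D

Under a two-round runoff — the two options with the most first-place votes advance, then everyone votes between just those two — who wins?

B

Round 1 first-place votes: D 19, A 0, B 58, C 9, E 21.
B and E advance.
Runoff: B is preferred to E by 86 voters; E by 21.
B wins the runoff.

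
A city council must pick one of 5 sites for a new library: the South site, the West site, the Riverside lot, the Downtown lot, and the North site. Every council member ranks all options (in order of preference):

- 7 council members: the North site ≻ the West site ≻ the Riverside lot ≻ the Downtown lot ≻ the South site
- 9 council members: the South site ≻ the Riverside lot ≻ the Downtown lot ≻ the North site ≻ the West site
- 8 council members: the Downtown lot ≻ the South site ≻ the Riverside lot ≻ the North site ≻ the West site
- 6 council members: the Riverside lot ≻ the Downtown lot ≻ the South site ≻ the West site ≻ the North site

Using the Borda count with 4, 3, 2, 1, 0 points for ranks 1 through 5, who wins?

the South site: 7·0 + 9·4 + 8·3 + 6·2 = 72
the West site: 7·3 + 9·0 + 8·0 + 6·1 = 27
the Riverside lot: 7·2 + 9·3 + 8·2 + 6·4 = 81
the Downtown lot: 7·1 + 9·2 + 8·4 + 6·3 = 75
the North site: 7·4 + 9·1 + 8·1 + 6·0 = 45
the Riverside lot has the highest Borda score (81).

the Riverside lot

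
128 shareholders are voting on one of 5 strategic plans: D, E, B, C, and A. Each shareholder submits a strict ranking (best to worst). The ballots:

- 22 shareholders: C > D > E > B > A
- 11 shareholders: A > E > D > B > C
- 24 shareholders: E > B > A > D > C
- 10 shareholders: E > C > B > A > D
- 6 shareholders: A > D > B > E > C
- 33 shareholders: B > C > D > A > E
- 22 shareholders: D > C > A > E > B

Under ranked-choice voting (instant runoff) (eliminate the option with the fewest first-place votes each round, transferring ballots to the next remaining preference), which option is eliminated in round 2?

C

Round 1: D 22, E 34, B 33, C 22, A 17. Eliminate A.
Round 2: D 28, E 45, B 33, C 22. Eliminate C.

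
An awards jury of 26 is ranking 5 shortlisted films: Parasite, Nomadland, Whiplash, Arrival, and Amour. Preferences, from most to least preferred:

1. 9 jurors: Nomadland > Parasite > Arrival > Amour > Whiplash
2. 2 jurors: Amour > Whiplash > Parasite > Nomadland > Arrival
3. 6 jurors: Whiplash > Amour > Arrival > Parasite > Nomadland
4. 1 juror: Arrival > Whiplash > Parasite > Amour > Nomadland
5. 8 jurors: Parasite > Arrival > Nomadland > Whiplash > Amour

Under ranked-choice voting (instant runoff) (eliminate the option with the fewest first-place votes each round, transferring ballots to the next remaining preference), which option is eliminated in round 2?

Amour

Round 1: Parasite 8, Nomadland 9, Whiplash 6, Arrival 1, Amour 2. Eliminate Arrival.
Round 2: Parasite 8, Nomadland 9, Whiplash 7, Amour 2. Eliminate Amour.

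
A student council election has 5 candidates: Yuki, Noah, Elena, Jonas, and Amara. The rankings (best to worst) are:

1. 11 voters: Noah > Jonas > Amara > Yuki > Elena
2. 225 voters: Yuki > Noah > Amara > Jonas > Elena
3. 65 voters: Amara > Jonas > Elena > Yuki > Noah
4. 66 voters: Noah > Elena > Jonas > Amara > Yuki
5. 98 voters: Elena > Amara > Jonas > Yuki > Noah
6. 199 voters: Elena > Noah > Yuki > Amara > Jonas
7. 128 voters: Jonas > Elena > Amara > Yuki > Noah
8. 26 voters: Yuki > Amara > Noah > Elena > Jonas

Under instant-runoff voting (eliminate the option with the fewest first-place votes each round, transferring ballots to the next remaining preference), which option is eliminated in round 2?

Round 1: Yuki 251, Noah 77, Elena 297, Jonas 128, Amara 65. Eliminate Amara.
Round 2: Yuki 251, Noah 77, Elena 297, Jonas 193. Eliminate Noah.

Noah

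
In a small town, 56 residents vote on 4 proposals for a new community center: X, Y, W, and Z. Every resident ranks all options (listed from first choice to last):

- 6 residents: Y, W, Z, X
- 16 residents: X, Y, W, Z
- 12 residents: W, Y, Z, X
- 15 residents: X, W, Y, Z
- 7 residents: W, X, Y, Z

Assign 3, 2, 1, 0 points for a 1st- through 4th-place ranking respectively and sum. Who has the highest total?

X: 6·0 + 16·3 + 12·0 + 15·3 + 7·2 = 107
Y: 6·3 + 16·2 + 12·2 + 15·1 + 7·1 = 96
W: 6·2 + 16·1 + 12·3 + 15·2 + 7·3 = 115
Z: 6·1 + 16·0 + 12·1 + 15·0 + 7·0 = 18
W has the highest Borda score (115).

W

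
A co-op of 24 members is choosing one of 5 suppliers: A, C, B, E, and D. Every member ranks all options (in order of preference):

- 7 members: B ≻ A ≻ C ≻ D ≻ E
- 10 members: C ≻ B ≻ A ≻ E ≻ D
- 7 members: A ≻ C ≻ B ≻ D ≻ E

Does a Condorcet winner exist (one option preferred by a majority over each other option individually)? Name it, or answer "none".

none

Checking pairwise contests:
B beats A 17–7.
A beats C 14–10.
C beats B 17–7.
A beats E 24–0.
A beats D 24–0.
Every option loses at least one head-to-head, so there is no Condorcet winner.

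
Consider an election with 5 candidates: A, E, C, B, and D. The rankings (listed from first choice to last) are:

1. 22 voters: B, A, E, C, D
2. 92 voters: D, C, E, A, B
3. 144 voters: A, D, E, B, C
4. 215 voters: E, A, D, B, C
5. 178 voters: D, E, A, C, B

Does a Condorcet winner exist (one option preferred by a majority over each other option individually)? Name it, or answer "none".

none

Checking pairwise contests:
E beats A 485–166.
D beats E 414–237.
A beats C 559–92.
A beats B 629–22.
A beats D 381–270.
Every option loses at least one head-to-head, so there is no Condorcet winner.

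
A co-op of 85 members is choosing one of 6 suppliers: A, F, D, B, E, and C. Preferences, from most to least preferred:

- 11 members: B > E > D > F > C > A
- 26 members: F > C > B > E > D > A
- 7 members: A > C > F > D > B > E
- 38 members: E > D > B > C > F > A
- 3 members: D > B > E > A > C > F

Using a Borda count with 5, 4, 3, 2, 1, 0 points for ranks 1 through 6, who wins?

A: 11·0 + 26·0 + 7·5 + 38·0 + 3·2 = 41
F: 11·2 + 26·5 + 7·3 + 38·1 + 3·0 = 211
D: 11·3 + 26·1 + 7·2 + 38·4 + 3·5 = 240
B: 11·5 + 26·3 + 7·1 + 38·3 + 3·4 = 266
E: 11·4 + 26·2 + 7·0 + 38·5 + 3·3 = 295
C: 11·1 + 26·4 + 7·4 + 38·2 + 3·1 = 222
E has the highest Borda score (295).

E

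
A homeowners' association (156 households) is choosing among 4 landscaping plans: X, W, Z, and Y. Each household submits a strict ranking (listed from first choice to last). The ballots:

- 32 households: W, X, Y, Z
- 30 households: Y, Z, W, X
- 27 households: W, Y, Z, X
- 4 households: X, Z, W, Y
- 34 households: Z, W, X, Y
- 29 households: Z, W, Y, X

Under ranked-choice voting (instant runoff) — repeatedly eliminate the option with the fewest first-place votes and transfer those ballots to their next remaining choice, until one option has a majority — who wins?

Z

Round 1: X 4, W 59, Z 63, Y 30. Eliminate X.
Round 2: W 59, Z 67, Y 30. Eliminate Y.
Round 3: W 59, Z 97. Z has a majority.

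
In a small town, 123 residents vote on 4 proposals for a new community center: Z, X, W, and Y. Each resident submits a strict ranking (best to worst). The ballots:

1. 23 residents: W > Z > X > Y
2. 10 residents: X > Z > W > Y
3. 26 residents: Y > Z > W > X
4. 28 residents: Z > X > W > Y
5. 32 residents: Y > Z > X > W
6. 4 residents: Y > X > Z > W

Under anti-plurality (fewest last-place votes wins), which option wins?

Last-place votes: Z 0, X 26, W 36, Y 61.
Z is ranked last by the fewest voters, so Z wins.

Z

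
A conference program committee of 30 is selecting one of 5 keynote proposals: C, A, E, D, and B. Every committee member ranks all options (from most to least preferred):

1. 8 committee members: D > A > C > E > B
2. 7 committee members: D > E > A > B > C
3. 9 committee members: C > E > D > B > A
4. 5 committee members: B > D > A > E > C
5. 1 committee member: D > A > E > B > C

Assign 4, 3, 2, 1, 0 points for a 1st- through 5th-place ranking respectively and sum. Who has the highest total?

D

C: 8·2 + 7·0 + 9·4 + 5·0 + 1·0 = 52
A: 8·3 + 7·2 + 9·0 + 5·2 + 1·3 = 51
E: 8·1 + 7·3 + 9·3 + 5·1 + 1·2 = 63
D: 8·4 + 7·4 + 9·2 + 5·3 + 1·4 = 97
B: 8·0 + 7·1 + 9·1 + 5·4 + 1·1 = 37
D has the highest Borda score (97).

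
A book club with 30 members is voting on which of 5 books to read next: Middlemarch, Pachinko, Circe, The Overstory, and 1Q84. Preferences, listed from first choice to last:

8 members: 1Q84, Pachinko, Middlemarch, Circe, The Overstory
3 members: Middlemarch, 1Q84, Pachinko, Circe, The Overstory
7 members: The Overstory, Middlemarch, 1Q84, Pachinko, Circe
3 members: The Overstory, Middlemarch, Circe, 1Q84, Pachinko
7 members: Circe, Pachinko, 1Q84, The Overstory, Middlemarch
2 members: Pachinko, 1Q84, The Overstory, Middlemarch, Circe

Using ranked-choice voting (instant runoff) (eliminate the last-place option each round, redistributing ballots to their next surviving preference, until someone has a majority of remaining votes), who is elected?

1Q84

Round 1: Middlemarch 3, Pachinko 2, Circe 7, The Overstory 10, 1Q84 8. Eliminate Pachinko.
Round 2: Middlemarch 3, Circe 7, The Overstory 10, 1Q84 10. Eliminate Middlemarch.
Round 3: Circe 7, The Overstory 10, 1Q84 13. Eliminate Circe.
Round 4: The Overstory 10, 1Q84 20. 1Q84 has a majority.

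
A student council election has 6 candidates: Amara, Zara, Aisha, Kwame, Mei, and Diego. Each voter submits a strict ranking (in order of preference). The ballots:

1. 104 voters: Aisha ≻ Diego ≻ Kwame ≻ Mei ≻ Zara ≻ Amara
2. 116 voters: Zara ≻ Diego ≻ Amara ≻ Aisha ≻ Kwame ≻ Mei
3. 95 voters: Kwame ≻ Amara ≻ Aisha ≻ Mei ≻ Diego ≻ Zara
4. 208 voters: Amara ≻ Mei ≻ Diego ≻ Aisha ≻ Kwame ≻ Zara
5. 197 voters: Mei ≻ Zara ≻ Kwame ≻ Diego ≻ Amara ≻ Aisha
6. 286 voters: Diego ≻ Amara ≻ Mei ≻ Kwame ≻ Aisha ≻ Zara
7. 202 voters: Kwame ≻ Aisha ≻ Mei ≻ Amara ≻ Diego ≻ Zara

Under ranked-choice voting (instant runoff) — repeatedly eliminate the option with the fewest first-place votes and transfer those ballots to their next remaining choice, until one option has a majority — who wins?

Diego

Round 1: Amara 208, Zara 116, Aisha 104, Kwame 297, Mei 197, Diego 286. Eliminate Aisha.
Round 2: Amara 208, Zara 116, Kwame 297, Mei 197, Diego 390. Eliminate Zara.
Round 3: Amara 208, Kwame 297, Mei 197, Diego 506. Eliminate Mei.
Round 4: Amara 208, Kwame 494, Diego 506. Eliminate Amara.
Round 5: Kwame 494, Diego 714. Diego has a majority.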